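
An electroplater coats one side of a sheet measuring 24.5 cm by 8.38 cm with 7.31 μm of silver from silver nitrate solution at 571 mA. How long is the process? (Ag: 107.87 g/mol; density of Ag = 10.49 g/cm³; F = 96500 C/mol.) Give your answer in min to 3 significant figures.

Plated area = 24.5 × 8.38 = 205.3 cm²
Volume = 205.3 × 7.31×10⁻⁴ cm = 0.1501 cm³
m(Ag) = 0.1501 × 10.49 = 1.575 g
n(Ag) = 1.575 / 107.87 = 0.01460 mol; n(e⁻) = 0.01460 mol
Q = 0.01460 × 96500 = 1409 C
t = 1409 / 0.571 = 2468 s = 41.1 min

41.1 min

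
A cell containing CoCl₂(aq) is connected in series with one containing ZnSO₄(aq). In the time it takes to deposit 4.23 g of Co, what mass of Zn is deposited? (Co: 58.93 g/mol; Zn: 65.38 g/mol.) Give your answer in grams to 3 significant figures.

n(Co) = 4.23 / 58.93 = 0.07178 mol
Co²⁺ + 2e⁻ → Co, so n(e⁻) = 2 × 0.07178 = 0.1436 mol
Same current for the same time ⇒ same n(e⁻) = 0.1436 mol in both cells.
Zn²⁺ + 2e⁻ → Zn, so n(Zn) = 0.1436 / 2 = 0.07180 mol
m(Zn) = 0.07180 × 65.38 = 4.69 g

4.69 g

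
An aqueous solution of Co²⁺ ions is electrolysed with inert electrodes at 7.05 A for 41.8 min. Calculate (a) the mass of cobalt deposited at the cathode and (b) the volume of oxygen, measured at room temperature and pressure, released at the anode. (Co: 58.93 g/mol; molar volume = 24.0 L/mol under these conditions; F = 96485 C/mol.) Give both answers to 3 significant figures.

5.40 g Co; 1.10 L O₂

Q = 7.05 × 2508 = 17680 C; n(e⁻) = 17680 / 96485 = 0.1832 mol
Cathode: Co²⁺ + 2e⁻ → Co → n(Co) = 0.1832/2 = 0.09160 mol → 5.40 g
Anode: 2H₂O → O₂ + 4H⁺ + 4e⁻ → n(O₂) = 0.1832/4 = 0.04580 mol → 1.10 L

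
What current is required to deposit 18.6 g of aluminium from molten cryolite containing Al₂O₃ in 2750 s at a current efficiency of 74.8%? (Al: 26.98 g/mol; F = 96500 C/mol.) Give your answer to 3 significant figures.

97.0 A

n(Al) = 18.6 / 26.98 = 0.6894 mol
Al³⁺ + 3e⁻ → Al, so n(e⁻) = 3 × 0.6894 = 2.068 mol
Q = 2.068 × 96500 / 0.748 = 2.668×10^5 C
I = Q / t = 2.668×10^5 / 2750 s = 97.0 A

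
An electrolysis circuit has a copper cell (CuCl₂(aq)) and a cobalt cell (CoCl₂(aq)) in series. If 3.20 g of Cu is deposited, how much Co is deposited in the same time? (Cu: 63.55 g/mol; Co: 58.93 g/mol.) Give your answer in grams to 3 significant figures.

2.97 g

n(Cu) = 3.20 / 63.55 = 0.05035 mol
Cu²⁺ + 2e⁻ → Cu, so n(e⁻) = 2 × 0.05035 = 0.1007 mol
Since the cells are in series, n(e⁻) in the Co cell is also 0.1007 mol.
Co²⁺ + 2e⁻ → Co, so n(Co) = 0.1007 / 2 = 0.05035 mol
m(Co) = 0.05035 × 58.93 = 2.97 g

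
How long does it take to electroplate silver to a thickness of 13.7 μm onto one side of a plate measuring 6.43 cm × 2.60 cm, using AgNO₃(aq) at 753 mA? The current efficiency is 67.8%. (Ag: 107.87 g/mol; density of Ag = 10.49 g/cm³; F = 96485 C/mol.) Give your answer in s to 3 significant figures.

421 s

Plated area = 6.43 × 2.60 = 16.72 cm²
Volume = 16.72 × 13.7×10⁻⁴ cm = 0.02291 cm³
m(Ag) = 0.02291 × 10.49 = 0.2403 g
n(Ag) = 0.2403 / 107.87 = 0.002228 mol; n(e⁻) = 0.002228 mol
Q = 0.002228 × 96485 / 0.678 = 317.1 C
t = 317.1 / 0.753 = 421.1 s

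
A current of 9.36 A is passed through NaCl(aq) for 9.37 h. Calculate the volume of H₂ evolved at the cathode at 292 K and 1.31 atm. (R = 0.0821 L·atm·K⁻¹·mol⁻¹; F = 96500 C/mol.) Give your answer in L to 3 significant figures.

29.9 L

Charge passed = 9.36 × 33732 = 3.157×10^5 C
Moles of electrons = 3.157×10^5 / 96500 = 3.272 mol
2H⁺ + 2e⁻ → H₂, so n(H₂) = 3.272 / 2 = 1.636 mol
V = nRT/P = 1.636 × 0.0821 × 292 / 1.31 = 29.94 L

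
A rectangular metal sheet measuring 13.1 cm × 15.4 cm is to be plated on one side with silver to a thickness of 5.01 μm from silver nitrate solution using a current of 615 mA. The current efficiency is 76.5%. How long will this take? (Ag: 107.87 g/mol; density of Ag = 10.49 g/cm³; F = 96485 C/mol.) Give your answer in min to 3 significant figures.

33.6 min

Plated area = 13.1 × 15.4 = 201.7 cm²
Volume = 201.7 × 5.01×10⁻⁴ cm = 0.1011 cm³
m(Ag) = 0.1011 × 10.49 = 1.061 g
n(Ag) = 1.061 / 107.87 = 0.009836 mol; n(e⁻) = 0.009836 mol
Q = 0.009836 × 96485 / 0.765 = 1241 C
t = 1241 / 0.615 = 2018 s = 33.6 min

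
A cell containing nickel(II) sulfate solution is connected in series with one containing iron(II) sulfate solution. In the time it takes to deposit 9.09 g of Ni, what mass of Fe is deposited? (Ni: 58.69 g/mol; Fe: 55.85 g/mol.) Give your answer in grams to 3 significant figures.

8.65 g

n(Ni) = 9.09 / 58.69 = 0.1549 mol
Ni²⁺ + 2e⁻ → Ni, so n(e⁻) = 2 × 0.1549 = 0.3098 mol
The cells are in series, so the same charge (and hence the same n(e⁻) = 0.3098 mol) passes through both.
Fe²⁺ + 2e⁻ → Fe, so n(Fe) = 0.3098 / 2 = 0.1549 mol
m(Fe) = 0.1549 × 55.85 = 8.65 g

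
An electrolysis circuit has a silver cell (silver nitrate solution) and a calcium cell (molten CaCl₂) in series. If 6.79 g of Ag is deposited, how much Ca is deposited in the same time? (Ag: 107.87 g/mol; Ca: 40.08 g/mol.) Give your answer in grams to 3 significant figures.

n(Ag) = 6.79 / 107.87 = 0.06295 mol
Ag⁺ + e⁻ → Ag, so n(e⁻) = 0.06295 mol
In series, the same 0.06295 mol of electrons flows through the second cell.
Ca²⁺ + 2e⁻ → Ca, so n(Ca) = 0.06295 / 2 = 0.03148 mol
m(Ca) = 0.03148 × 40.08 = 1.26 g

1.26 g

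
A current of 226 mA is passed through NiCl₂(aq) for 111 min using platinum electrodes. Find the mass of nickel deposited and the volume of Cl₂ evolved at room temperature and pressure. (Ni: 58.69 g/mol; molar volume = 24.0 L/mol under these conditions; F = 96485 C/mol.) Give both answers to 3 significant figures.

0.458 g Ni; 0.187 L Cl₂

Q = 0.226 × 6660 = 1505 C; n(e⁻) = 1505 / 96485 = 0.01560 mol
Cathode: Ni²⁺ + 2e⁻ → Ni → n(Ni) = 0.01560/2 = 0.007800 mol → 0.458 g
Anode: 2Cl⁻ → Cl₂ + 2e⁻ → n(Cl₂) = 0.01560/2 = 0.007800 mol → 0.187 L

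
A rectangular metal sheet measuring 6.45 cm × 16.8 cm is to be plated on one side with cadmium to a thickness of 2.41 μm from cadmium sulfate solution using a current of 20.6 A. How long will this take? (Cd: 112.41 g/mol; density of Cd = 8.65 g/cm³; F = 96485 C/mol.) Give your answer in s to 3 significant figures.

Plated area = 6.45 × 16.8 = 108.4 cm²
Volume = 108.4 × 2.41×10⁻⁴ cm = 0.02612 cm³
m(Cd) = 0.02612 × 8.65 = 0.2259 g
n(Cd) = 0.2259 / 112.41 = 0.002010 mol; n(e⁻) = 2 × 0.002010 = 0.004020 mol
Q = 0.004020 × 96485 = 387.9 C
t = 387.9 / 20.6 = 18.83 s

18.8 s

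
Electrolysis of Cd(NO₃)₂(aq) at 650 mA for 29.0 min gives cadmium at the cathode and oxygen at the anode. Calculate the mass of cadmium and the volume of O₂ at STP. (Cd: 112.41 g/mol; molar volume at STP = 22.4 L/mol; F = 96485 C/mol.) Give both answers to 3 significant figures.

0.659 g Cd; 0.0656 L O₂

Q = 0.650 × 1740 = 1131 C; n(e⁻) = 1131 / 96485 = 0.01172 mol
Cathode: Cd²⁺ + 2e⁻ → Cd → n(Cd) = 0.01172/2 = 0.005860 mol → 0.659 g
Anode: 2H₂O → O₂ + 4H⁺ + 4e⁻ → n(O₂) = 0.01172/4 = 0.002930 mol → 0.0656 L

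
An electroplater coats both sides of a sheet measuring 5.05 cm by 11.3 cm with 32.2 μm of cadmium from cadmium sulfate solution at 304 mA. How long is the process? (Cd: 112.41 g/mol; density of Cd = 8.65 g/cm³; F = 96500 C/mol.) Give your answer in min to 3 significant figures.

Plated area = 2 × 5.05 × 11.3 = 114.1 cm²
Volume = 114.1 × 32.2×10⁻⁴ cm = 0.3674 cm³
m(Cd) = 0.3674 × 8.65 = 3.178 g
n(Cd) = 3.178 / 112.41 = 0.02827 mol; n(e⁻) = 2 × 0.02827 = 0.05654 mol
Q = 0.05654 × 96500 = 5456 C
t = 5456 / 0.304 = 17950 s = 299 min

299 min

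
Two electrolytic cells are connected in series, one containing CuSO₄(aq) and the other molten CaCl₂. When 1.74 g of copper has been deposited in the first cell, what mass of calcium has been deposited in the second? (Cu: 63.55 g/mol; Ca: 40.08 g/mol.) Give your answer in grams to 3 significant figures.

1.10 g

n(Cu) = 1.74 / 63.55 = 0.02738 mol
Cu²⁺ + 2e⁻ → Cu, so n(e⁻) = 2 × 0.02738 = 0.05476 mol
The cells are in series, so the same charge (and hence the same n(e⁻) = 0.05476 mol) passes through both.
Ca²⁺ + 2e⁻ → Ca, so n(Ca) = 0.05476 / 2 = 0.02738 mol
m(Ca) = 0.02738 × 40.08 = 1.10 g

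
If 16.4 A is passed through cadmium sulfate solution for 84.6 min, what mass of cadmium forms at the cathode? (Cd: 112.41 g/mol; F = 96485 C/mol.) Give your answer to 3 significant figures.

Q = 16.4 A × 5076 s = 83250 C
n(e⁻) = Q/F = 83250/96485 = 0.8628 mol
Cd²⁺ + 2e⁻ → Cd, so n(Cd) = 0.8628 / 2 = 0.4314 mol
m = 0.4314 × 112.41 = 48.5 g

48.5 g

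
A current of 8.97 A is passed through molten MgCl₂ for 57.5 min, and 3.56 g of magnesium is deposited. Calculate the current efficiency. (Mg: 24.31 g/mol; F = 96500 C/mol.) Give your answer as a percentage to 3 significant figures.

Q = 8.97 × 3450 = 30950 C
n(e⁻) = 30950 / 96500 = 0.3207 mol
Mg²⁺ + 2e⁻ → Mg, so theoretical n(Mg) = 0.1604 mol → 3.899 g
Efficiency = 3.56 / 3.899 = 0.9131 = 91.3%

91.3%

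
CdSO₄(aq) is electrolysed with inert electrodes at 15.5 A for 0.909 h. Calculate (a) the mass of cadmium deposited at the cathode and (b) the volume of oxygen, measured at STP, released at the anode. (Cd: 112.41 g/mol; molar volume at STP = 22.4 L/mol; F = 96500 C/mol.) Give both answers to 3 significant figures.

Q = 15.5 × 3272.4 = 50720 C; n(e⁻) = 50720 / 96500 = 0.5256 mol
Cathode: Cd²⁺ + 2e⁻ → Cd → n(Cd) = 0.5256/2 = 0.2628 mol → 29.5 g
Anode: 2H₂O → O₂ + 4H⁺ + 4e⁻ → n(O₂) = 0.5256/4 = 0.1314 mol → 2.94 L

29.5 g Cd; 2.94 L O₂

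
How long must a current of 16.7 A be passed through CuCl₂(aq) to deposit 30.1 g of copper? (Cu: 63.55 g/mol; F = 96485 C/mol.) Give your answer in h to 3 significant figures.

n(Cu) = 30.1 / 63.55 = 0.4736 mol
Cu²⁺ + 2e⁻ → Cu, so n(e⁻) = 2 × 0.4736 = 0.9472 mol
Q = 0.9472 × 96485 = 91390 C
t = Q / I = 91390 / 16.7 = 5472 s = 1.52 h

1.52 h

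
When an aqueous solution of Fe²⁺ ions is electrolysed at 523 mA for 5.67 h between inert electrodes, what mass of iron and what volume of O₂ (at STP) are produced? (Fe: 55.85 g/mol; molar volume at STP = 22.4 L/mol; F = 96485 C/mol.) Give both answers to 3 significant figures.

Q = 0.523 × 20412 = 10680 C; n(e⁻) = 10680 / 96485 = 0.1107 mol
Cathode: Fe²⁺ + 2e⁻ → Fe → n(Fe) = 0.1107/2 = 0.05535 mol → 3.09 g
Anode: 2H₂O → O₂ + 4H⁺ + 4e⁻ → n(O₂) = 0.1107/4 = 0.02768 mol → 0.620 L

3.09 g Fe; 0.620 L O₂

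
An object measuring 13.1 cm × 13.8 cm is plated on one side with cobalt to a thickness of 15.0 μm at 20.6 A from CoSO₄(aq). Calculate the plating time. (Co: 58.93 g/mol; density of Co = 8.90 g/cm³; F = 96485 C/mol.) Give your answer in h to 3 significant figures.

Plated area = 13.1 × 13.8 = 180.8 cm²
Volume = 180.8 × 15.0×10⁻⁴ cm = 0.2712 cm³
m(Co) = 0.2712 × 8.90 = 2.414 g
n(Co) = 2.414 / 58.93 = 0.04096 mol; n(e⁻) = 2 × 0.04096 = 0.08192 mol
Q = 0.08192 × 96485 = 7904 C
t = 7904 / 20.6 = 383.7 s = 0.107 h

0.107 h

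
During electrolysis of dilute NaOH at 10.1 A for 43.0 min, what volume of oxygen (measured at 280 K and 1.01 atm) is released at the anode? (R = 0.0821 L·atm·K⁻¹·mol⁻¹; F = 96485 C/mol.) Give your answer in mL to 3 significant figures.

Q = 10.1 A × 2580 s = 26060 C
Moles of electrons = 26060 / 96485 = 0.2701 mol
2H₂O → O₂ + 4H⁺ + 4e⁻, so n(O₂) = 0.2701 / 4 = 0.06753 mol
V = nRT/P = 0.06753 × 0.0821 × 280 / 1.01 = 1.537 L
= 1540 mL

1540 mL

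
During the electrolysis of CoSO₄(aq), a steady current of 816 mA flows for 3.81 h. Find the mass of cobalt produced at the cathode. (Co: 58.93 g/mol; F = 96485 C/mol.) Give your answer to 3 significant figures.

3.42 g

Charge passed = 0.816 × 13716 = 11190 C
Moles of electrons = 11190 / 96485 = 0.1160 mol
Co²⁺ + 2e⁻ → Co, so n(Co) = 0.1160 / 2 = 0.05800 mol
m = 0.05800 × 58.93 = 3.42 g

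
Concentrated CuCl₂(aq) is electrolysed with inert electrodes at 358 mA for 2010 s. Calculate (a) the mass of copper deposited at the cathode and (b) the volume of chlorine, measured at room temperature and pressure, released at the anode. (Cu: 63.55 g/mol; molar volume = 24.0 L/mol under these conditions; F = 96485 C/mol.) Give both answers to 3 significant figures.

Q = 0.358 × 2010 = 719.6 C; n(e⁻) = 719.6 / 96485 = 0.007458 mol
Cathode: Cu²⁺ + 2e⁻ → Cu → n(Cu) = 0.007458/2 = 0.003729 mol → 0.237 g
Anode: 2Cl⁻ → Cl₂ + 2e⁻ → n(Cl₂) = 0.007458/2 = 0.003729 mol → 0.0895 L

0.237 g Cu; 0.0895 L Cl₂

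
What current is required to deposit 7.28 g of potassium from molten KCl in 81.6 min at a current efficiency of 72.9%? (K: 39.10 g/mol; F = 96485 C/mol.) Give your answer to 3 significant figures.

n(K) = 7.28 / 39.10 = 0.1862 mol
K⁺ + e⁻ → K, so n(e⁻) = 0.1862 mol
Q = 0.1862 × 96485 / 0.729 = 24640 C
I = Q / t = 24640 / 4896 s = 5.03 A

5.03 A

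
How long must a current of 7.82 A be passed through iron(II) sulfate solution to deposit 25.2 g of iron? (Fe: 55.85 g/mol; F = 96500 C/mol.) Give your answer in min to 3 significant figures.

n(Fe) = 25.2 / 55.85 = 0.4512 mol
Fe²⁺ + 2e⁻ → Fe, so n(e⁻) = 2 × 0.4512 = 0.9024 mol
Q = 0.9024 × 96500 = 87080 C
t = Q / I = 87080 / 7.82 = 11140 s = 186 min

186 min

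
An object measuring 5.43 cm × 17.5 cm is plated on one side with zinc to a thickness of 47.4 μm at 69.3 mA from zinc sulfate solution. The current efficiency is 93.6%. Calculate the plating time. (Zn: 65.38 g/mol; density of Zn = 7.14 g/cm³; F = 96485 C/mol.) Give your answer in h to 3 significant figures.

Plated area = 5.43 × 17.5 = 95.03 cm²
Volume = 95.03 × 47.4×10⁻⁴ cm = 0.4504 cm³
m(Zn) = 0.4504 × 7.14 = 3.216 g
n(Zn) = 3.216 / 65.38 = 0.04919 mol; n(e⁻) = 2 × 0.04919 = 0.09838 mol
Q = 0.09838 × 96485 / 0.936 = 10140 C
t = 10140 / 0.0693 = 1.463×10^5 s = 40.6 h

40.6 h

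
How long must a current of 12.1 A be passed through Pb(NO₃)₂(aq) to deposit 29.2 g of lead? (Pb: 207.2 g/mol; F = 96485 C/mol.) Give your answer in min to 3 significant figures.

n(Pb) = 29.2 / 207.2 = 0.1409 mol
Pb²⁺ + 2e⁻ → Pb, so n(e⁻) = 2 × 0.1409 = 0.2818 mol
Q = 0.2818 × 96485 = 27190 C
t = Q / I = 27190 / 12.1 = 2247 s = 37.5 min

37.5 min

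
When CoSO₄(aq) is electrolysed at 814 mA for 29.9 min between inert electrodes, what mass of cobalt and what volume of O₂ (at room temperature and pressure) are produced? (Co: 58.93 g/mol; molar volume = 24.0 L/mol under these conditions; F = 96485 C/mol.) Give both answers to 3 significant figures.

0.446 g Co; 0.0908 L O₂

Q = 0.814 × 1794 = 1460 C; n(e⁻) = 1460 / 96485 = 0.01513 mol
Cathode: Co²⁺ + 2e⁻ → Co → n(Co) = 0.01513/2 = 0.007565 mol → 0.446 g
Anode: 2H₂O → O₂ + 4H⁺ + 4e⁻ → n(O₂) = 0.01513/4 = 0.003783 mol → 0.0908 L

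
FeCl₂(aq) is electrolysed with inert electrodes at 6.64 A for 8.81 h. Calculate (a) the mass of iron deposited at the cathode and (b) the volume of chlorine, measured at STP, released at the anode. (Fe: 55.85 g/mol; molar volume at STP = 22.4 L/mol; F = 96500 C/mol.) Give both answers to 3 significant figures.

60.9 g Fe; 24.4 L Cl₂

Q = 6.64 × 31716 = 2.106×10^5 C; n(e⁻) = 2.106×10^5 / 96500 = 2.182 mol
Cathode: Fe²⁺ + 2e⁻ → Fe → n(Fe) = 2.182/2 = 1.091 mol → 60.9 g
Anode: 2Cl⁻ → Cl₂ + 2e⁻ → n(Cl₂) = 2.182/2 = 1.091 mol → 24.4 L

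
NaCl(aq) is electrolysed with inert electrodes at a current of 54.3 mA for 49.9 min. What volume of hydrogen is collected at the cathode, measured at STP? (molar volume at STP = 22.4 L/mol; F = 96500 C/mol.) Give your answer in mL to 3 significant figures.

18.9 mL

Q = 0.0543 A × 2994 s = 162.6 C
n(e⁻) = 162.6 / 96500 = 0.001685 mol
2H⁺ + 2e⁻ → H₂, so n(H₂) = 0.001685 / 2 = 8.425×10^-4 mol
V = 8.425×10^-4 × 22.4 = 0.01887 L
= 18.9 mL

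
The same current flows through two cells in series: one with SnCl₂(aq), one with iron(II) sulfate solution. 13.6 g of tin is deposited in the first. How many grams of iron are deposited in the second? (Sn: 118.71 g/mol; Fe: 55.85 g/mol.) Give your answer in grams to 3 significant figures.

n(Sn) = 13.6 / 118.71 = 0.1146 mol
Sn²⁺ + 2e⁻ → Sn, so n(e⁻) = 2 × 0.1146 = 0.2292 mol
Since the cells are in series, n(e⁻) in the Fe cell is also 0.2292 mol.
Fe²⁺ + 2e⁻ → Fe, so n(Fe) = 0.2292 / 2 = 0.1146 mol
m(Fe) = 0.1146 × 55.85 = 6.40 g

6.40 g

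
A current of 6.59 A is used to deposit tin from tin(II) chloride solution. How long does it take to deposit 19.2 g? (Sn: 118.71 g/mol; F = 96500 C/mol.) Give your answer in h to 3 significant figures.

1.32 h

n(Sn) = 19.2 / 118.71 = 0.1617 mol
Sn²⁺ + 2e⁻ → Sn, so n(e⁻) = 2 × 0.1617 = 0.3234 mol
Q = 0.3234 × 96500 = 31210 C
t = Q / I = 31210 / 6.59 = 4736 s = 1.32 h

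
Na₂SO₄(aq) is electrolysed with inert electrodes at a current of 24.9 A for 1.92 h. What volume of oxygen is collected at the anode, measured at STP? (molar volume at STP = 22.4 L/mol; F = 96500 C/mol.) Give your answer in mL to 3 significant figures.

9990 mL

Q = 24.9 A × 6912 s = 1.721×10^5 C
n(e⁻) = Q/F = 1.721×10^5/96500 = 1.783 mol
2H₂O → O₂ + 4H⁺ + 4e⁻, so n(O₂) = 1.783 / 4 = 0.4458 mol
V = 0.4458 × 22.4 = 9.986 L
= 9990 mL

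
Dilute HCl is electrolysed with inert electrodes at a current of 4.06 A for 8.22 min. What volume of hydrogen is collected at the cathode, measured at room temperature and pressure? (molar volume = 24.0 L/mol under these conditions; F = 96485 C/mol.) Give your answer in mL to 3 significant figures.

249 mL

Charge passed = 4.06 × 493.2 = 2002 C
n(e⁻) = Q/F = 2002/96485 = 0.02075 mol
2H⁺ + 2e⁻ → H₂, so n(H₂) = 0.02075 / 2 = 0.01038 mol
V = 0.01038 × 24.0 = 0.2491 L
= 249 mL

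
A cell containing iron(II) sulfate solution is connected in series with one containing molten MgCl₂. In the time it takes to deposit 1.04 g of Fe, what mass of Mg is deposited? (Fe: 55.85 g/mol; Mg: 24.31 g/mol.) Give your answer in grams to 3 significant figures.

n(Fe) = 1.04 / 55.85 = 0.01862 mol
Fe²⁺ + 2e⁻ → Fe, so n(e⁻) = 2 × 0.01862 = 0.03724 mol
The cells are in series, so the same charge (and hence the same n(e⁻) = 0.03724 mol) passes through both.
Mg²⁺ + 2e⁻ → Mg, so n(Mg) = 0.03724 / 2 = 0.01862 mol
m(Mg) = 0.01862 × 24.31 = 0.453 g

0.453 g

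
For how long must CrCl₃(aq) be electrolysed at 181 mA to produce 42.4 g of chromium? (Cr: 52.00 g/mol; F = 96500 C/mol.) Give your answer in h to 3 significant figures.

362 h

n(Cr) = 42.4 / 52.00 = 0.8154 mol
Cr³⁺ + 3e⁻ → Cr, so n(e⁻) = 3 × 0.8154 = 2.446 mol
Q = 2.446 × 96500 = 2.360×10^5 C
t = Q / I = 2.360×10^5 / 0.181 = 1.304×10^6 s = 362 h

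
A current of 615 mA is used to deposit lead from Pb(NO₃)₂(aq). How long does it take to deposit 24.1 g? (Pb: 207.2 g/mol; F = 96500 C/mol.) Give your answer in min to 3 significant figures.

n(Pb) = 24.1 / 207.2 = 0.1163 mol
Pb²⁺ + 2e⁻ → Pb, so n(e⁻) = 2 × 0.1163 = 0.2326 mol
Q = 0.2326 × 96500 = 22450 C
t = Q / I = 22450 / 0.615 = 36500 s = 608 min

608 min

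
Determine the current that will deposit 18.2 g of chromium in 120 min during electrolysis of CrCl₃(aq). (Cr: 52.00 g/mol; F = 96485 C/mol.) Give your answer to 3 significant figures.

14.1 A

n(Cr) = 18.2 / 52.00 = 0.3500 mol
Cr³⁺ + 3e⁻ → Cr, so n(e⁻) = 3 × 0.3500 = 1.050 mol
Q = 1.050 × 96485 = 1.013×10^5 C
I = Q / t = 1.013×10^5 / 7200 s = 14.1 A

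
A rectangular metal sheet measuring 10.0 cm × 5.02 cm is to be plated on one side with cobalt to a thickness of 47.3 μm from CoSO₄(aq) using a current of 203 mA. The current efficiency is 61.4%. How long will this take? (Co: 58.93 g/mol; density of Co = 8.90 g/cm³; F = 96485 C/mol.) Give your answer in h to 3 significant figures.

Plated area = 10.0 × 5.02 = 50.20 cm²
Volume = 50.20 × 47.3×10⁻⁴ cm = 0.2374 cm³
m(Co) = 0.2374 × 8.90 = 2.113 g
n(Co) = 2.113 / 58.93 = 0.03586 mol; n(e⁻) = 2 × 0.03586 = 0.07172 mol
Q = 0.07172 × 96485 / 0.614 = 11270 C
t = 11270 / 0.203 = 55520 s = 15.4 h

15.4 h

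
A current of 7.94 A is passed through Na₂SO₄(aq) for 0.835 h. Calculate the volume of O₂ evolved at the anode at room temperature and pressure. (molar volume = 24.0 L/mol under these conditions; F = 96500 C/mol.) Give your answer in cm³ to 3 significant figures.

1480 cm³

Charge passed = 7.94 × 3006 = 23870 C
Moles of electrons = 23870 / 96500 = 0.2474 mol
2H₂O → O₂ + 4H⁺ + 4e⁻, so n(O₂) = 0.2474 / 4 = 0.06185 mol
V = 0.06185 × 24.0 = 1.484 L
= 1480 cm³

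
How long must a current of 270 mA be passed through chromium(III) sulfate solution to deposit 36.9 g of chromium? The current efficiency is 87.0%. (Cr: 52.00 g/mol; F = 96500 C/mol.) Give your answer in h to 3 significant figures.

n(Cr) = 36.9 / 52.00 = 0.7096 mol
Cr³⁺ + 3e⁻ → Cr, so n(e⁻) = 3 × 0.7096 = 2.129 mol
Q = 2.129 × 96500 / 0.870 = 2.361×10^5 C
t = Q / I = 2.361×10^5 / 0.270 = 8.744×10^5 s = 243 h

243 h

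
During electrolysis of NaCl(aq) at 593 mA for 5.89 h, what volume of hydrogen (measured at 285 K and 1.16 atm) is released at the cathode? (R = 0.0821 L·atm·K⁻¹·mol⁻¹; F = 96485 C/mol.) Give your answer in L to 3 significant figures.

1.31 L

Q = 0.593 A × 21204 s = 12570 C
n(e⁻) = 12570 / 96485 = 0.1303 mol
2H⁺ + 2e⁻ → H₂, so n(H₂) = 0.1303 / 2 = 0.06515 mol
V = nRT/P = 0.06515 × 0.0821 × 285 / 1.16 = 1.314 L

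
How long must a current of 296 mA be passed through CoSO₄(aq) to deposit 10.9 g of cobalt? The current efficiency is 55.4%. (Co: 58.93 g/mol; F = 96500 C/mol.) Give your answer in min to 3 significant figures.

n(Co) = 10.9 / 58.93 = 0.1850 mol
Co²⁺ + 2e⁻ → Co, so n(e⁻) = 2 × 0.1850 = 0.3700 mol
Q = 0.3700 × 96500 / 0.554 = 64450 C
t = Q / I = 64450 / 0.296 = 2.177×10^5 s = 3630 min

3630 min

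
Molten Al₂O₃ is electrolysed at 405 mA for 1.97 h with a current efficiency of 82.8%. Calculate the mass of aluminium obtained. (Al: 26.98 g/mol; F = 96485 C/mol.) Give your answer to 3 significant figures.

Q = 0.405 × 7092 = 2872 C
n(e⁻) = 2872 / 96485 = 0.02977 mol
Al³⁺ + 3e⁻ → Al, so theoretical m(Al) = 0.009923 × 26.98 = 0.2677 g
Actual mass = 82.8% × 0.2677 = 0.222 g

0.222 g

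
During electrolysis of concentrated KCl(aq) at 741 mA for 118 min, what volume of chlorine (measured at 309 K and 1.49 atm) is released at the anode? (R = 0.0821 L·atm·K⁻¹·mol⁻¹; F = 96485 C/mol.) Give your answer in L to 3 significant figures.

Q = It = 0.741 × 7080 = 5246 C
n(e⁻) = Q/F = 5246/96485 = 0.05437 mol
2Cl⁻ → Cl₂ + 2e⁻, so n(Cl₂) = 0.05437 / 2 = 0.02719 mol
V = nRT/P = 0.02719 × 0.0821 × 309 / 1.49 = 0.4629 L

0.463 L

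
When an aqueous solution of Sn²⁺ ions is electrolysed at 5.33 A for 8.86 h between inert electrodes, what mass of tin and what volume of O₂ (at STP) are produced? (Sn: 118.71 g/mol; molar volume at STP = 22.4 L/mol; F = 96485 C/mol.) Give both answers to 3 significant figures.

Q = 5.33 × 31896 = 1.700×10^5 C; n(e⁻) = 1.700×10^5 / 96485 = 1.762 mol
Cathode: Sn²⁺ + 2e⁻ → Sn → n(Sn) = 1.762/2 = 0.8810 mol → 105 g
Anode: 2H₂O → O₂ + 4H⁺ + 4e⁻ → n(O₂) = 1.762/4 = 0.4405 mol → 9.87 L

105 g Sn; 9.87 L O₂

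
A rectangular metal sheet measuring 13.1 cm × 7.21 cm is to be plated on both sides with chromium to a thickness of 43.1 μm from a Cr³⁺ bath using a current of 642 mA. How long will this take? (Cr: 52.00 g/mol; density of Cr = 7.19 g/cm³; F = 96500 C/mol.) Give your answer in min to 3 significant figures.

Plated area = 2 × 13.1 × 7.21 = 188.9 cm²
Volume = 188.9 × 43.1×10⁻⁴ cm = 0.8142 cm³
m(Cr) = 0.8142 × 7.19 = 5.854 g
n(Cr) = 5.854 / 52.00 = 0.1126 mol; n(e⁻) = 3 × 0.1126 = 0.3378 mol
Q = 0.3378 × 96500 = 32600 C
t = 32600 / 0.642 = 50780 s = 846 min

846 min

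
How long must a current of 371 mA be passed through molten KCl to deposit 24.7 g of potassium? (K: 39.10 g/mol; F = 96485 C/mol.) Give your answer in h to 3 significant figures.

n(K) = 24.7 / 39.10 = 0.6317 mol
K⁺ + e⁻ → K, so n(e⁻) = 0.6317 mol
Q = 0.6317 × 96485 = 60950 C
t = Q / I = 60950 / 0.371 = 1.643×10^5 s = 45.6 h

45.6 h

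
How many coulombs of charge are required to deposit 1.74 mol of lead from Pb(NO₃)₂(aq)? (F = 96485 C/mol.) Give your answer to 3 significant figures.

Pb²⁺ + 2e⁻ → Pb, so n(e⁻) = 2 × 1.74 = 3.480 mol
Q = 3.480 × 96485 = 3.358×10^5 C

3.36×10^5 C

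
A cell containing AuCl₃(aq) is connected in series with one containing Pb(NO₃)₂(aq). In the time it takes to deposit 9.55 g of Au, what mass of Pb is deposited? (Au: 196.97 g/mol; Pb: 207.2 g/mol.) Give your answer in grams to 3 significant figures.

n(Au) = 9.55 / 196.97 = 0.04848 mol
Au³⁺ + 3e⁻ → Au, so n(e⁻) = 3 × 0.04848 = 0.1454 mol
In series, the same 0.1454 mol of electrons flows through the second cell.
Pb²⁺ + 2e⁻ → Pb, so n(Pb) = 0.1454 / 2 = 0.07270 mol
m(Pb) = 0.07270 × 207.2 = 15.1 g

15.1 g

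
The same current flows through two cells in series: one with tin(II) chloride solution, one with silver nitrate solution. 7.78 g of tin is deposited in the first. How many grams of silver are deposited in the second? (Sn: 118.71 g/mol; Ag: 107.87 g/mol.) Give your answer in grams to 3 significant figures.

14.1 g

n(Sn) = 7.78 / 118.71 = 0.06554 mol
Sn²⁺ + 2e⁻ → Sn, so n(e⁻) = 2 × 0.06554 = 0.1311 mol
Since the cells are in series, n(e⁻) in the Ag cell is also 0.1311 mol.
Ag⁺ + e⁻ → Ag, so n(Ag) = 0.1311 mol
m(Ag) = 0.1311 × 107.87 = 14.1 g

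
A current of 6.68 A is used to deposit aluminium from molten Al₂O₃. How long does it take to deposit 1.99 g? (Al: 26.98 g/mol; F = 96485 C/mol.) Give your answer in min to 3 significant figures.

53.3 min

n(Al) = 1.99 / 26.98 = 0.07376 mol
Al³⁺ + 3e⁻ → Al, so n(e⁻) = 3 × 0.07376 = 0.2213 mol
Q = 0.2213 × 96485 = 21350 C
t = Q / I = 21350 / 6.68 = 3196 s = 53.3 min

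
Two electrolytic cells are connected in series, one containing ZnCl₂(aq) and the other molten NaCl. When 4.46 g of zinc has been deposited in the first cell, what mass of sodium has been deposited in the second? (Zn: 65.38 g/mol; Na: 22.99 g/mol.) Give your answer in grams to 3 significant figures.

3.14 g

n(Zn) = 4.46 / 65.38 = 0.06822 mol
Zn²⁺ + 2e⁻ → Zn, so n(e⁻) = 2 × 0.06822 = 0.1364 mol
Same current for the same time ⇒ same n(e⁻) = 0.1364 mol in both cells.
Na⁺ + e⁻ → Na, so n(Na) = 0.1364 mol
m(Na) = 0.1364 × 22.99 = 3.14 g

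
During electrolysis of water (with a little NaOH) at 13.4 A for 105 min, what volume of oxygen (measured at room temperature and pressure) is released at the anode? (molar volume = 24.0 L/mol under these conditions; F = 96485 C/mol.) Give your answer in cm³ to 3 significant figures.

5250 cm³

Q = 13.4 A × 6300 s = 84420 C
Moles of electrons = 84420 / 96485 = 0.8750 mol
2H₂O → O₂ + 4H⁺ + 4e⁻, so n(O₂) = 0.8750 / 4 = 0.2188 mol
V = 0.2188 × 24.0 = 5.251 L
= 5250 cm³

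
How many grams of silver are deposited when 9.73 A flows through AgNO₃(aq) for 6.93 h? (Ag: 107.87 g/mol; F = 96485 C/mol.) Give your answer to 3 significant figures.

Q = It = 9.73 × 24948 = 2.427×10^5 C
n(e⁻) = Q/F = 2.427×10^5/96485 = 2.515 mol
Ag⁺ + e⁻ → Ag, so n(Ag) = 2.515 mol
m = 2.515 × 107.87 = 271 g

271 g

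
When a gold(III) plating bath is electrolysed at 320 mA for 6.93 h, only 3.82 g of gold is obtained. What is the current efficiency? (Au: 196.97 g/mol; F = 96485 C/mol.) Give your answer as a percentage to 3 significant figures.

Q = 0.320 × 24948 = 7983 C
n(e⁻) = 7983 / 96485 = 0.08274 mol
Au³⁺ + 3e⁻ → Au, so theoretical n(Au) = 0.02758 mol → 5.432 g
Efficiency = 3.82 / 5.432 = 0.7032 = 70.3%

70.3%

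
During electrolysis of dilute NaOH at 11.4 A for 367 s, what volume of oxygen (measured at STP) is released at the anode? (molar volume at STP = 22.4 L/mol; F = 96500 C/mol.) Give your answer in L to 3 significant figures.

0.243 L

Charge passed = 11.4 × 367 = 4184 C
n(e⁻) = Q/F = 4184/96500 = 0.04336 mol
2H₂O → O₂ + 4H⁺ + 4e⁻, so n(O₂) = 0.04336 / 4 = 0.01084 mol
V = 0.01084 × 22.4 = 0.2428 L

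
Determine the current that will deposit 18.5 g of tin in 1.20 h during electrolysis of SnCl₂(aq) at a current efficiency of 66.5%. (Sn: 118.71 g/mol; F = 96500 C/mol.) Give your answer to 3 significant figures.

n(Sn) = 18.5 / 118.71 = 0.1558 mol
Sn²⁺ + 2e⁻ → Sn, so n(e⁻) = 2 × 0.1558 = 0.3116 mol
Q = 0.3116 × 96500 / 0.665 = 45220 C
I = Q / t = 45220 / 4320 s = 10.5 A

10.5 A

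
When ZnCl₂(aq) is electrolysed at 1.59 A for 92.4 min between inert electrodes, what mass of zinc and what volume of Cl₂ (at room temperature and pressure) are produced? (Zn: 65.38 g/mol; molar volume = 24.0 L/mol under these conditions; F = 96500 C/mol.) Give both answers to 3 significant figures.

2.99 g Zn; 1.10 L Cl₂

Q = 1.59 × 5544 = 8815 C; n(e⁻) = 8815 / 96500 = 0.09135 mol
Cathode: Zn²⁺ + 2e⁻ → Zn → n(Zn) = 0.09135/2 = 0.04568 mol → 2.99 g
Anode: 2Cl⁻ → Cl₂ + 2e⁻ → n(Cl₂) = 0.09135/2 = 0.04568 mol → 1.10 L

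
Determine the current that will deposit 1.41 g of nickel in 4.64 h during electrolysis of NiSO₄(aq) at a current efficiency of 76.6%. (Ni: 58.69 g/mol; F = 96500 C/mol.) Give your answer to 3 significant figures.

0.362 A

n(Ni) = 1.41 / 58.69 = 0.02402 mol
Ni²⁺ + 2e⁻ → Ni, so n(e⁻) = 2 × 0.02402 = 0.04804 mol
Q = 0.04804 × 96500 / 0.766 = 6052 C
I = Q / t = 6052 / 16704 s = 0.362 A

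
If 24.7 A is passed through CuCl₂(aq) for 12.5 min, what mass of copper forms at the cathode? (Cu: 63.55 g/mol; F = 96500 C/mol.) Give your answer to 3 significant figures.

6.10 g

Q = 24.7 A × 750 s = 18530 C
n(e⁻) = Q/F = 18530/96500 = 0.1920 mol
Cu²⁺ + 2e⁻ → Cu, so n(Cu) = 0.1920 / 2 = 0.09600 mol
m = 0.09600 × 63.55 = 6.10 g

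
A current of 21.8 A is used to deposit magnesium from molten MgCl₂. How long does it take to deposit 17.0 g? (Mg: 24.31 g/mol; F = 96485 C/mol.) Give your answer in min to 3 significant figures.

n(Mg) = 17.0 / 24.31 = 0.6993 mol
Mg²⁺ + 2e⁻ → Mg, so n(e⁻) = 2 × 0.6993 = 1.399 mol
Q = 1.399 × 96485 = 1.350×10^5 C
t = Q / I = 1.350×10^5 / 21.8 = 6193 s = 103 min

103 min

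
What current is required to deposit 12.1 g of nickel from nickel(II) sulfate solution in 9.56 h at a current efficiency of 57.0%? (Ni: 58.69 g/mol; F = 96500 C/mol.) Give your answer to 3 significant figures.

n(Ni) = 12.1 / 58.69 = 0.2062 mol
Ni²⁺ + 2e⁻ → Ni, so n(e⁻) = 2 × 0.2062 = 0.4124 mol
Q = 0.4124 × 96500 / 0.570 = 69820 C
I = Q / t = 69820 / 34416 s = 2.03 A

2.03 A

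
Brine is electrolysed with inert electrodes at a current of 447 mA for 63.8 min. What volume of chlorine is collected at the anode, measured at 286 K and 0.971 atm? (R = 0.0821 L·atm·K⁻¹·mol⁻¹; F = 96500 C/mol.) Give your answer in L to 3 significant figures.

0.214 L

Q = It = 0.447 × 3828 = 1711 C
Moles of electrons = 1711 / 96500 = 0.01773 mol
2Cl⁻ → Cl₂ + 2e⁻, so n(Cl₂) = 0.01773 / 2 = 0.008865 mol
V = nRT/P = 0.008865 × 0.0821 × 286 / 0.971 = 0.2144 L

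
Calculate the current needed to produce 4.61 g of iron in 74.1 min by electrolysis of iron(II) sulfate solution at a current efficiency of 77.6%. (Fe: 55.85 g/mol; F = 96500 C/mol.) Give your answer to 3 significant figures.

n(Fe) = 4.61 / 55.85 = 0.08254 mol
Fe²⁺ + 2e⁻ → Fe, so n(e⁻) = 2 × 0.08254 = 0.1651 mol
Q = 0.1651 × 96500 / 0.776 = 20530 C
I = Q / t = 20530 / 4446 s = 4.62 A

4.62 A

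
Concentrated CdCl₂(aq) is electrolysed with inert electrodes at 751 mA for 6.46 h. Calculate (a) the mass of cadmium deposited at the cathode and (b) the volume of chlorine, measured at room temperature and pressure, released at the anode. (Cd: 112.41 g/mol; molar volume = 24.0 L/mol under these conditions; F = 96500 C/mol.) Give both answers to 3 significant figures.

Q = 0.751 × 23256 = 17470 C; n(e⁻) = 17470 / 96500 = 0.1810 mol
Cathode: Cd²⁺ + 2e⁻ → Cd → n(Cd) = 0.1810/2 = 0.09050 mol → 10.2 g
Anode: 2Cl⁻ → Cl₂ + 2e⁻ → n(Cl₂) = 0.1810/2 = 0.09050 mol → 2.17 L

10.2 g Cd; 2.17 L Cl₂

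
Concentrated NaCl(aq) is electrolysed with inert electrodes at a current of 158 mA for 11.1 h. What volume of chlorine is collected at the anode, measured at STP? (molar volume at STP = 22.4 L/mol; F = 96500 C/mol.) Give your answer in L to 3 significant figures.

0.733 L

Charge passed = 0.158 × 39960 = 6314 C
n(e⁻) = 6314 / 96500 = 0.06543 mol
2Cl⁻ → Cl₂ + 2e⁻, so n(Cl₂) = 0.06543 / 2 = 0.03272 mol
V = 0.03272 × 22.4 = 0.7329 L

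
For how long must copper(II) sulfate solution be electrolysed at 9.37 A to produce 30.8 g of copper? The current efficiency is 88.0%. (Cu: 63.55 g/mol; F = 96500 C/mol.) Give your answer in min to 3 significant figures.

189 min

n(Cu) = 30.8 / 63.55 = 0.4847 mol
Cu²⁺ + 2e⁻ → Cu, so n(e⁻) = 2 × 0.4847 = 0.9694 mol
Q = 0.9694 × 96500 / 0.880 = 1.063×10^5 C
t = Q / I = 1.063×10^5 / 9.37 = 11340 s = 189 min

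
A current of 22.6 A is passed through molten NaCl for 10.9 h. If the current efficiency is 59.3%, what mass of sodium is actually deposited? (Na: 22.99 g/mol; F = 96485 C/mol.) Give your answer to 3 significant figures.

Q = 22.6 × 39240 = 8.868×10^5 C
n(e⁻) = 8.868×10^5 / 96485 = 9.191 mol
Na⁺ + e⁻ → Na, so theoretical m(Na) = 9.191 × 22.99 = 211.3 g
Actual mass = 59.3% × 211.3 = 125 g

125 g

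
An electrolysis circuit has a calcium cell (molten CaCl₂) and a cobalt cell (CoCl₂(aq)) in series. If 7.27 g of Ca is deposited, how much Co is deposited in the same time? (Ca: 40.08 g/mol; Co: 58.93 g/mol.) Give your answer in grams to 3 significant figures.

n(Ca) = 7.27 / 40.08 = 0.1814 mol
Ca²⁺ + 2e⁻ → Ca, so n(e⁻) = 2 × 0.1814 = 0.3628 mol
In series, the same 0.3628 mol of electrons flows through the second cell.
Co²⁺ + 2e⁻ → Co, so n(Co) = 0.3628 / 2 = 0.1814 mol
m(Co) = 0.1814 × 58.93 = 10.7 g

10.7 g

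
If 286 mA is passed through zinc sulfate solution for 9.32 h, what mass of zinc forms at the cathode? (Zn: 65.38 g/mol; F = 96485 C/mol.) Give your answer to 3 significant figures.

3.25 g

Q = It = 0.286 × 33552 = 9596 C
n(e⁻) = 9596 / 96485 = 0.09946 mol
Zn²⁺ + 2e⁻ → Zn, so n(Zn) = 0.09946 / 2 = 0.04973 mol
m = 0.04973 × 65.38 = 3.25 g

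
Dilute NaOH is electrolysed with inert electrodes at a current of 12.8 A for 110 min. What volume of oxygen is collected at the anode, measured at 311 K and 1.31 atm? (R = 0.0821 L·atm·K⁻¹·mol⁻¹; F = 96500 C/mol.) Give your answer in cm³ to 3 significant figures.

Q = 12.8 A × 6600 s = 84480 C
Moles of electrons = 84480 / 96500 = 0.8754 mol
2H₂O → O₂ + 4H⁺ + 4e⁻, so n(O₂) = 0.8754 / 4 = 0.2189 mol
V = nRT/P = 0.2189 × 0.0821 × 311 / 1.31 = 4.267 L
= 4270 cm³

4270 cm³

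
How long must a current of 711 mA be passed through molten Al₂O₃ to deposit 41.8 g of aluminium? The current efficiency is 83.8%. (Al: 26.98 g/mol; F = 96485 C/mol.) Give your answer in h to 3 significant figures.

209 h

n(Al) = 41.8 / 26.98 = 1.549 mol
Al³⁺ + 3e⁻ → Al, so n(e⁻) = 3 × 1.549 = 4.647 mol
Q = 4.647 × 96485 / 0.838 = 5.350×10^5 C
t = Q / I = 5.350×10^5 / 0.711 = 7.525×10^5 s = 209 h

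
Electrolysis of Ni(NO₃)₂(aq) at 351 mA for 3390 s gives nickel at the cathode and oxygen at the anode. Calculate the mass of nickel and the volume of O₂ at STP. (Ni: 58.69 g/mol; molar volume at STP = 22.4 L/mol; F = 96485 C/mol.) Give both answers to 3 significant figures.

0.362 g Ni; 0.0691 L O₂

Q = 0.351 × 3390 = 1190 C; n(e⁻) = 1190 / 96485 = 0.01233 mol
Cathode: Ni²⁺ + 2e⁻ → Ni → n(Ni) = 0.01233/2 = 0.006165 mol → 0.362 g
Anode: 2H₂O → O₂ + 4H⁺ + 4e⁻ → n(O₂) = 0.01233/4 = 0.003083 mol → 0.0691 L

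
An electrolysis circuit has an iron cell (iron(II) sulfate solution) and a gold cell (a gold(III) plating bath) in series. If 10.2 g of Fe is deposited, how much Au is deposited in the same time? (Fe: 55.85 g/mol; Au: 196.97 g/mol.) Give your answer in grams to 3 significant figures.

n(Fe) = 10.2 / 55.85 = 0.1826 mol
Fe²⁺ + 2e⁻ → Fe, so n(e⁻) = 2 × 0.1826 = 0.3652 mol
Same current for the same time ⇒ same n(e⁻) = 0.3652 mol in both cells.
Au³⁺ + 3e⁻ → Au, so n(Au) = 0.3652 / 3 = 0.1217 mol
m(Au) = 0.1217 × 196.97 = 24.0 g

24.0 g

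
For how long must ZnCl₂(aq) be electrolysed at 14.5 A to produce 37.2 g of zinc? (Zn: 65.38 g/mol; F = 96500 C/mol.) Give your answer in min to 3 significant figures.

126 min

n(Zn) = 37.2 / 65.38 = 0.5690 mol
Zn²⁺ + 2e⁻ → Zn, so n(e⁻) = 2 × 0.5690 = 1.138 mol
Q = 1.138 × 96500 = 1.098×10^5 C
t = Q / I = 1.098×10^5 / 14.5 = 7572 s = 126 min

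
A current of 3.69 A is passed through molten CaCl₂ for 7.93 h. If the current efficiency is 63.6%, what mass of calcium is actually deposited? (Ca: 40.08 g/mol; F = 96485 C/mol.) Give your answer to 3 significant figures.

13.9 g

Q = 3.69 × 28548 = 1.053×10^5 C
n(e⁻) = 1.053×10^5 / 96485 = 1.091 mol
Ca²⁺ + 2e⁻ → Ca, so theoretical m(Ca) = 0.5455 × 40.08 = 21.86 g
Actual mass = 63.6% × 21.86 = 13.9 g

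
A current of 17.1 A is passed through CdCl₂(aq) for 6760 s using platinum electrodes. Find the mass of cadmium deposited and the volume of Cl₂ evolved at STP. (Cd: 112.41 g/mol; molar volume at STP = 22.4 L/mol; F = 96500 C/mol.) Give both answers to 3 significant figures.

Q = 17.1 × 6760 = 1.156×10^5 C; n(e⁻) = 1.156×10^5 / 96500 = 1.198 mol
Cathode: Cd²⁺ + 2e⁻ → Cd → n(Cd) = 1.198/2 = 0.5990 mol → 67.3 g
Anode: 2Cl⁻ → Cl₂ + 2e⁻ → n(Cl₂) = 1.198/2 = 0.5990 mol → 13.4 L

67.3 g Cd; 13.4 L Cl₂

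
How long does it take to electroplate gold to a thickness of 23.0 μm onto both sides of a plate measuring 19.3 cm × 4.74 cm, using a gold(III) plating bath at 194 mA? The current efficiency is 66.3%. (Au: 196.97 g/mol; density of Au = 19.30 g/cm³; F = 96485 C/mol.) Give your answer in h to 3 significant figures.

25.8 h

Plated area = 2 × 19.3 × 4.74 = 183.0 cm²
Volume = 183.0 × 23.0×10⁻⁴ cm = 0.4209 cm³
m(Au) = 0.4209 × 19.30 = 8.123 g
n(Au) = 8.123 / 196.97 = 0.04124 mol; n(e⁻) = 3 × 0.04124 = 0.1237 mol
Q = 0.1237 × 96485 / 0.663 = 18000 C
t = 18000 / 0.194 = 92780 s = 25.8 h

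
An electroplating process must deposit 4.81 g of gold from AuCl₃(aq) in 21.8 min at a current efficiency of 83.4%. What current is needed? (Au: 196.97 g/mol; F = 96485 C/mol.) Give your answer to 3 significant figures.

6.48 A

n(Au) = 4.81 / 196.97 = 0.02442 mol
Au³⁺ + 3e⁻ → Au, so n(e⁻) = 3 × 0.02442 = 0.07326 mol
Q = 0.07326 × 96485 / 0.834 = 8475 C
I = Q / t = 8475 / 1308 s = 6.48 A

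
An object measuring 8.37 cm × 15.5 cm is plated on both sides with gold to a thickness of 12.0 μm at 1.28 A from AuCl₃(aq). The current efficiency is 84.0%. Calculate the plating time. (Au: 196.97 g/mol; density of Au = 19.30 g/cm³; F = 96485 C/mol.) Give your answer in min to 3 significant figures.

Plated area = 2 × 8.37 × 15.5 = 259.5 cm²
Volume = 259.5 × 12.0×10⁻⁴ cm = 0.3114 cm³
m(Au) = 0.3114 × 19.30 = 6.010 g
n(Au) = 6.010 / 196.97 = 0.03051 mol; n(e⁻) = 3 × 0.03051 = 0.09153 mol
Q = 0.09153 × 96485 / 0.840 = 10510 C
t = 10510 / 1.28 = 8211 s = 137 min

137 min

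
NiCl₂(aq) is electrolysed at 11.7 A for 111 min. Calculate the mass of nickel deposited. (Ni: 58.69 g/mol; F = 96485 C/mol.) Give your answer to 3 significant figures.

23.7 g

Q = It = 11.7 × 6660 = 77920 C
Moles of electrons = 77920 / 96485 = 0.8076 mol
Ni²⁺ + 2e⁻ → Ni, so n(Ni) = 0.8076 / 2 = 0.4038 mol
m = 0.4038 × 58.69 = 23.7 g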